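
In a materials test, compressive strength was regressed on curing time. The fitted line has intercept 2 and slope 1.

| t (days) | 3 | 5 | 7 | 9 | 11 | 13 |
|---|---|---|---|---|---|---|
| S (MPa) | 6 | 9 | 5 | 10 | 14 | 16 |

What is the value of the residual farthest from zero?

t=3: Ŝ = 2 + 3 = 5; e = 6 − 5 = 1
t=5: Ŝ = 2 + 5 = 7; e = 9 − 7 = 2
t=7: Ŝ = 2 + 7 = 9; e = 5 − 9 = -4
t=9: Ŝ = 2 + 9 = 11; e = 10 − 11 = -1
t=11: Ŝ = 2 + 11 = 13; e = 14 − 13 = 1
t=13: Ŝ = 2 + 13 = 15; e = 16 − 15 = 1
Largest |e| is 4 at t = 7, residual -4.

e = -4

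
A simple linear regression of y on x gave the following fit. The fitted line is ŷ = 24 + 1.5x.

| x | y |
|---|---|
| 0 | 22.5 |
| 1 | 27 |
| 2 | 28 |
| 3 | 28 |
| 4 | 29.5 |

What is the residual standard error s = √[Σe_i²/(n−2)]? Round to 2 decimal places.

x=0: ŷ = 24 + 1.5·0 = 24; e = 22.5 − 24 = -1.5
x=1: ŷ = 24 + 1.5·1 = 25.5; e = 27 − 25.5 = 1.5
x=2: ŷ = 24 + 1.5·2 = 27; e = 28 − 27 = 1
x=3: ŷ = 24 + 1.5·3 = 28.5; e = 28 − 28.5 = -0.5
x=4: ŷ = 24 + 1.5·4 = 30; e = 29.5 − 30 = -0.5
SSE = 2.25 + 2.25 + 1 + 0.25 + 0.25 = 6
s = √(6/3) = √2 ≈ 1.41

s = 1.41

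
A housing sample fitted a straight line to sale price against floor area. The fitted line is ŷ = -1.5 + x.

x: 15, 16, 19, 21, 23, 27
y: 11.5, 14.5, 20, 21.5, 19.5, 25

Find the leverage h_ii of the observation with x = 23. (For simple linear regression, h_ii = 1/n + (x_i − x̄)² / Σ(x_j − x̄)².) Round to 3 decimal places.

h = 0.246

x̄ = (15 + 16 + 19 + 21 + 23 + 27)/6 = 20.1667
Σ(x − x̄)² = 26.6944 + 17.3611 + 1.36111 + 0.694444 + 8.02778 + 46.6944 = 100.833
h = 1/6 + (2.83333)²/100.833 = 0.166667 + 0.0796143 = 0.246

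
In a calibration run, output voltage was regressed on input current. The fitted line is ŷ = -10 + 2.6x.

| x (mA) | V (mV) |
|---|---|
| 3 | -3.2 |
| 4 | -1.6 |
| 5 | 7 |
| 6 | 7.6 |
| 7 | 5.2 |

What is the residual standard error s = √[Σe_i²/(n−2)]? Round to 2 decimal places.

x=3: ŷ = -10 + 2.6·3 = -2.2; e = -3.2 − (-2.2) = -1
x=4: ŷ = -10 + 2.6·4 = 0.4; e = -1.6 − 0.4 = -2
x=5: ŷ = -10 + 2.6·5 = 3; e = 7 − 3 = 4
x=6: ŷ = -10 + 2.6·6 = 5.6; e = 7.6 − 5.6 = 2
x=7: ŷ = -10 + 2.6·7 = 8.2; e = 5.2 − 8.2 = -3
SSE = 1 + 4 + 16 + 4 + 9 = 34
s = √(34/3) = √11.3333 ≈ 3.37

s = 3.37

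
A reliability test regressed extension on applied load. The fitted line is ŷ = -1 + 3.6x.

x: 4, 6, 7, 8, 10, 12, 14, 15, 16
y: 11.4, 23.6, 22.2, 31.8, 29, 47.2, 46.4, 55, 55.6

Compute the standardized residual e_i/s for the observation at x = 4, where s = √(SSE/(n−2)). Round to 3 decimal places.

-0.509

x=4: ŷ = -1 + 3.6·4 = 13.4; e = 11.4 − 13.4 = -2
x=6: ŷ = -1 + 3.6·6 = 20.6; e = 23.6 − 20.6 = 3
x=7: ŷ = -1 + 3.6·7 = 24.2; e = 22.2 − 24.2 = -2
x=8: ŷ = -1 + 3.6·8 = 27.8; e = 31.8 − 27.8 = 4
x=10: ŷ = -1 + 3.6·10 = 35; e = 29 − 35 = -6
x=12: ŷ = -1 + 3.6·12 = 42.2; e = 47.2 − 42.2 = 5
x=14: ŷ = -1 + 3.6·14 = 49.4; e = 46.4 − 49.4 = -3
x=15: ŷ = -1 + 3.6·15 = 53; e = 55 − 53 = 2
x=16: ŷ = -1 + 3.6·16 = 56.6; e = 55.6 − 56.6 = -1
SSE = 4 + 9 + 4 + 16 + 36 + 25 + 9 + 4 + 1 = 108
s = √(108/7) = 3.92792
e/s = -2 / 3.92792 = -0.509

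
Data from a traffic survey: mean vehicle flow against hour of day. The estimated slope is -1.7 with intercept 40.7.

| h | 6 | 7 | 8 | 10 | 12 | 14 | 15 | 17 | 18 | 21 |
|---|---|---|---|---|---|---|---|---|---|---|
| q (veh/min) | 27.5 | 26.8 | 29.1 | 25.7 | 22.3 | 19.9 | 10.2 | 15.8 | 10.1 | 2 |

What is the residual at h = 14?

e = 3

ŷ = 40.7 − 1.7·14 = 16.9
e = 19.9 − 16.9 = 3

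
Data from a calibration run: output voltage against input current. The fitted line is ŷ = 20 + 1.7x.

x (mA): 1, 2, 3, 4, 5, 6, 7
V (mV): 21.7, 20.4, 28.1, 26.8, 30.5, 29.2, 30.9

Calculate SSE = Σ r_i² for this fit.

x=1: ŷ = 20 + 1.7·1 = 21.7; r = 21.7 − 21.7 = 0
x=2: ŷ = 20 + 1.7·2 = 23.4; r = 20.4 − 23.4 = -3
x=3: ŷ = 20 + 1.7·3 = 25.1; r = 28.1 − 25.1 = 3
x=4: ŷ = 20 + 1.7·4 = 26.8; r = 26.8 − 26.8 = 0
x=5: ŷ = 20 + 1.7·5 = 28.5; r = 30.5 − 28.5 = 2
x=6: ŷ = 20 + 1.7·6 = 30.2; r = 29.2 − 30.2 = -1
x=7: ŷ = 20 + 1.7·7 = 31.9; r = 30.9 − 31.9 = -1
SSE = 0 + 9 + 9 + 0 + 4 + 1 + 1 = 24

SSE = 24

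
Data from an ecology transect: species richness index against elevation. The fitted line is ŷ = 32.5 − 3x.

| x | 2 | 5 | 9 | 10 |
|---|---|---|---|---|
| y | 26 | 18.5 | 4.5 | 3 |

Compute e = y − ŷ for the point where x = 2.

e = -0.5

ŷ = 32.5 − 3·2 = 26.5
e = 26 − 26.5 = -0.5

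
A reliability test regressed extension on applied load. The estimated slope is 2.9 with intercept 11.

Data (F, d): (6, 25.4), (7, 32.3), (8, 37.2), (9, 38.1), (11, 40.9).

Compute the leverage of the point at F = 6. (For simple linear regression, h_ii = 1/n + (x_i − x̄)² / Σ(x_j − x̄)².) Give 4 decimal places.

F̄ = (6 + 7 + 8 + 9 + 11)/5 = 8.2
Σ(F − F̄)² = 4.84 + 1.44 + 0.04 + 0.64 + 7.84 = 14.8
h = 1/5 + (-2.2)²/14.8 = 0.2 + 0.327027 = 0.5270

h = 0.5270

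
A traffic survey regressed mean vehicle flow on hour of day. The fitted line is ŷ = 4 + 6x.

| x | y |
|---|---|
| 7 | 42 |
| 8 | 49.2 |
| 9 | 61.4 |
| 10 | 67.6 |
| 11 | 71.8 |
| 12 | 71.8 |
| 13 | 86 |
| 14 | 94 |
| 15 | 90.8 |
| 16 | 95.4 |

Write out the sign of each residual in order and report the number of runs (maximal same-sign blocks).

5 runs

x=7: ŷ = 4 + 6·7 = 46; r = 42 − 46 = -4
x=8: ŷ = 4 + 6·8 = 52; r = 49.2 − 52 = -2.8
x=9: ŷ = 4 + 6·9 = 58; r = 61.4 − 58 = 3.4
x=10: ŷ = 4 + 6·10 = 64; r = 67.6 − 64 = 3.6
x=11: ŷ = 4 + 6·11 = 70; r = 71.8 − 70 = 1.8
x=12: ŷ = 4 + 6·12 = 76; r = 71.8 − 76 = -4.2
x=13: ŷ = 4 + 6·13 = 82; r = 86 − 82 = 4
x=14: ŷ = 4 + 6·14 = 88; r = 94 − 88 = 6
x=15: ŷ = 4 + 6·15 = 94; r = 90.8 − 94 = -3.2
x=16: ŷ = 4 + 6·16 = 100; r = 95.4 − 100 = -4.6
Signs: − − + + + − + + − −
Runs: −×2, +×3, −×1, +×2, −×2 → 5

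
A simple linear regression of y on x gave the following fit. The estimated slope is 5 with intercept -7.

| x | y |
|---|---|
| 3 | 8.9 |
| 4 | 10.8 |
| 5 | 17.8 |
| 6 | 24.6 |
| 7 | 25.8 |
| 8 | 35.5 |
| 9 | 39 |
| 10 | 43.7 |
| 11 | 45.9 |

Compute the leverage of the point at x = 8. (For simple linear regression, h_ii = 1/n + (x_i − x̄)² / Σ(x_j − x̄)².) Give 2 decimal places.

x̄ = (3 + 4 + 5 + 6 + 7 + 8 + 9 + 10 + 11)/9 = 7
Σ(x − x̄)² = 16 + 9 + 4 + 1 + 0 + 1 + 4 + 9 + 16 = 60
h = 1/9 + (1)²/60 = 0.111111 + 0.0166667 = 0.13

h = 0.13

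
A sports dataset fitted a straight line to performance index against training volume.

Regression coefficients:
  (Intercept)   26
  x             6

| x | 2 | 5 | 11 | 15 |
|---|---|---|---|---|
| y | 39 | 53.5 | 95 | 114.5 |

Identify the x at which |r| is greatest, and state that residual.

x = 11, r = 3

x=2: ŷ = 26 + 6·2 = 38; r = 39 − 38 = 1
x=5: ŷ = 26 + 6·5 = 56; r = 53.5 − 56 = -2.5
x=11: ŷ = 26 + 6·11 = 92; r = 95 − 92 = 3
x=15: ŷ = 26 + 6·15 = 116; r = 114.5 − 116 = -1.5
Largest |r| is 3 at x = 11, residual 3.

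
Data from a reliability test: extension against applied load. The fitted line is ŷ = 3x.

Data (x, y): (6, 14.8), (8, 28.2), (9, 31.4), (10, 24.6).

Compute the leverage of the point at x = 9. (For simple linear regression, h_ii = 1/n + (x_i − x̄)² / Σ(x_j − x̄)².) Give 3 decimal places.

h = 0.314

x̄ = (6 + 8 + 9 + 10)/4 = 8.25
Σ(x − x̄)² = 5.0625 + 0.0625 + 0.5625 + 3.0625 = 8.75
h = 1/4 + (0.75)²/8.75 = 0.25 + 0.0642857 = 0.314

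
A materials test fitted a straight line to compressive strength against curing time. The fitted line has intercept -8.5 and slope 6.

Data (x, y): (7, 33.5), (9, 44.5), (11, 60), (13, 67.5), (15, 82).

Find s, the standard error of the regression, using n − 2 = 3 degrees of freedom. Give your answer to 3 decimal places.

x=7: ŷ = -8.5 + 6·7 = 33.5; r = 33.5 − 33.5 = 0
x=9: ŷ = -8.5 + 6·9 = 45.5; r = 44.5 − 45.5 = -1
x=11: ŷ = -8.5 + 6·11 = 57.5; r = 60 − 57.5 = 2.5
x=13: ŷ = -8.5 + 6·13 = 69.5; r = 67.5 − 69.5 = -2
x=15: ŷ = -8.5 + 6·15 = 81.5; r = 82 − 81.5 = 0.5
SSE = 0 + 1 + 6.25 + 4 + 0.25 = 11.5
s = √(11.5/3) = √3.83333 ≈ 1.958

s = 1.958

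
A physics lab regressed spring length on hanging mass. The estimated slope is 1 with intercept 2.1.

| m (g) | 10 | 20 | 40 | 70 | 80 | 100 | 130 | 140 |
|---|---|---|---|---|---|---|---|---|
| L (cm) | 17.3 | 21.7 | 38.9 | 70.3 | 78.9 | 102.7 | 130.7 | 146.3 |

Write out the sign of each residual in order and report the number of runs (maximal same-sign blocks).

5 runs

m=10: L̂ = 2.1 + 10 = 12.1; r = 17.3 − 12.1 = 5.2
m=20: L̂ = 2.1 + 20 = 22.1; r = 21.7 − 22.1 = -0.4
m=40: L̂ = 2.1 + 40 = 42.1; r = 38.9 − 42.1 = -3.2
m=70: L̂ = 2.1 + 70 = 72.1; r = 70.3 − 72.1 = -1.8
m=80: L̂ = 2.1 + 80 = 82.1; r = 78.9 − 82.1 = -3.2
m=100: L̂ = 2.1 + 100 = 102.1; r = 102.7 − 102.1 = 0.6
m=130: L̂ = 2.1 + 130 = 132.1; r = 130.7 − 132.1 = -1.4
m=140: L̂ = 2.1 + 140 = 142.1; r = 146.3 − 142.1 = 4.2
Signs: + − − − − + − +
Runs: +×1, −×4, +×1, −×1, +×1 → 5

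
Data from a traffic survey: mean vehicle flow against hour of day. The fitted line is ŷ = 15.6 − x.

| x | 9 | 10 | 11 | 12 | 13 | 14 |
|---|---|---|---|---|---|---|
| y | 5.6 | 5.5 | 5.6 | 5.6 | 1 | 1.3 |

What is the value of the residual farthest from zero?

e = 2

x=9: ŷ = 15.6 − 9 = 6.6; e = 5.6 − 6.6 = -1
x=10: ŷ = 15.6 − 10 = 5.6; e = 5.5 − 5.6 = -0.1
x=11: ŷ = 15.6 − 11 = 4.6; e = 5.6 − 4.6 = 1
x=12: ŷ = 15.6 − 12 = 3.6; e = 5.6 − 3.6 = 2
x=13: ŷ = 15.6 − 13 = 2.6; e = 1 − 2.6 = -1.6
x=14: ŷ = 15.6 − 14 = 1.6; e = 1.3 − 1.6 = -0.3
Largest |e| is 2 at x = 12, residual 2.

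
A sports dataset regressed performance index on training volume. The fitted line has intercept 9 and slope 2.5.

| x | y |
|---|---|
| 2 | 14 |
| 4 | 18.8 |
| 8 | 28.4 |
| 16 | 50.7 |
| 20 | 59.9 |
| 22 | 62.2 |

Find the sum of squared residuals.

SSE = 7.34

x=2: ŷ = 9 + 2.5·2 = 14; r = 14 − 14 = 0
x=4: ŷ = 9 + 2.5·4 = 19; r = 18.8 − 19 = -0.2
x=8: ŷ = 9 + 2.5·8 = 29; r = 28.4 − 29 = -0.6
x=16: ŷ = 9 + 2.5·16 = 49; r = 50.7 − 49 = 1.7
x=20: ŷ = 9 + 2.5·20 = 59; r = 59.9 − 59 = 0.9
x=22: ŷ = 9 + 2.5·22 = 64; r = 62.2 − 64 = -1.8
SSE = 0 + 0.04 + 0.36 + 2.89 + 0.81 + 3.24 = 7.34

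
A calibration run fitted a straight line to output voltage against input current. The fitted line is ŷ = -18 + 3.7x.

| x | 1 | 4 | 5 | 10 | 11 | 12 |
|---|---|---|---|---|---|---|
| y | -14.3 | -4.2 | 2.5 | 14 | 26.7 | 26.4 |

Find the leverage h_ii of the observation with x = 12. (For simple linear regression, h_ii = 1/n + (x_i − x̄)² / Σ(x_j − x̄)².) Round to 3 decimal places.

x̄ = (1 + 4 + 5 + 10 + 11 + 12)/6 = 7.16667
Σ(x − x̄)² = 38.0278 + 10.0278 + 4.69444 + 8.02778 + 14.6944 + 23.3611 = 98.8333
h = 1/6 + (4.83333)²/98.8333 = 0.166667 + 0.236369 = 0.403

h = 0.403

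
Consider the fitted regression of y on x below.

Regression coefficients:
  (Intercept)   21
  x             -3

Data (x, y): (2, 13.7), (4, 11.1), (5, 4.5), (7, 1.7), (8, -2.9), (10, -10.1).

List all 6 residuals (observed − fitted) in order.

-1.3, 2.1, -1.5, 1.7, 0.1, -1.1

x=2: ŷ = 21 − 3·2 = 15; e = 13.7 − 15 = -1.3
x=4: ŷ = 21 − 3·4 = 9; e = 11.1 − 9 = 2.1
x=5: ŷ = 21 − 3·5 = 6; e = 4.5 − 6 = -1.5
x=7: ŷ = 21 − 3·7 = 0; e = 1.7 − 0 = 1.7
x=8: ŷ = 21 − 3·8 = -3; e = -2.9 − (-3) = 0.1
x=10: ŷ = 21 − 3·10 = -9; e = -10.1 − (-9) = -1.1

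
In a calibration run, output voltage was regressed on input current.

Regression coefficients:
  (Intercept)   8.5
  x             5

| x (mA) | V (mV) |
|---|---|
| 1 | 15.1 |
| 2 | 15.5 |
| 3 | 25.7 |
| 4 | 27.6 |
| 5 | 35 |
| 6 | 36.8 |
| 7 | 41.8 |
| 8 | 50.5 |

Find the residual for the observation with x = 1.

ŷ = 8.5 + 5·1 = 13.5
r = 15.1 − 13.5 = 1.6

r = 1.6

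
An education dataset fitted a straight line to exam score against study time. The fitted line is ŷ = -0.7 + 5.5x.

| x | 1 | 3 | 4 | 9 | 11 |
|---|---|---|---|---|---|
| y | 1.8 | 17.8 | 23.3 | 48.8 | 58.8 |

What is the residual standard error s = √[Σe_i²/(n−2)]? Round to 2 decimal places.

x=1: ŷ = -0.7 + 5.5·1 = 4.8; e = 1.8 − 4.8 = -3
x=3: ŷ = -0.7 + 5.5·3 = 15.8; e = 17.8 − 15.8 = 2
x=4: ŷ = -0.7 + 5.5·4 = 21.3; e = 23.3 − 21.3 = 2
x=9: ŷ = -0.7 + 5.5·9 = 48.8; e = 48.8 − 48.8 = 0
x=11: ŷ = -0.7 + 5.5·11 = 59.8; e = 58.8 − 59.8 = -1
SSE = 9 + 4 + 4 + 0 + 1 = 18
s = √(18/3) = √6 ≈ 2.45

s = 2.45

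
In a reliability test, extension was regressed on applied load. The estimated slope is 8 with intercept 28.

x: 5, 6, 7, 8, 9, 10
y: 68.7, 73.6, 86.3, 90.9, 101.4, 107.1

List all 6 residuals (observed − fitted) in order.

x=5: ŷ = 28 + 8·5 = 68; r = 68.7 − 68 = 0.7
x=6: ŷ = 28 + 8·6 = 76; r = 73.6 − 76 = -2.4
x=7: ŷ = 28 + 8·7 = 84; r = 86.3 − 84 = 2.3
x=8: ŷ = 28 + 8·8 = 92; r = 90.9 − 92 = -1.1
x=9: ŷ = 28 + 8·9 = 100; r = 101.4 − 100 = 1.4
x=10: ŷ = 28 + 8·10 = 108; r = 107.1 − 108 = -0.9

0.7, -2.4, 2.3, -1.1, 1.4, -0.9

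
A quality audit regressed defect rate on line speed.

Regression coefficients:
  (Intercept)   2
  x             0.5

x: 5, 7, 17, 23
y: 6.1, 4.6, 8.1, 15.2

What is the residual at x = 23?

r = 1.7

ŷ = 2 + 0.5·23 = 13.5
r = 15.2 − 13.5 = 1.7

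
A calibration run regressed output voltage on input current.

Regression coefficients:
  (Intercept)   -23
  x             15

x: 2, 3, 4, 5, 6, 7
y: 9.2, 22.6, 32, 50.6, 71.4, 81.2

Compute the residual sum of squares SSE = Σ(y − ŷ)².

x=2: ŷ = -23 + 15·2 = 7; r = 9.2 − 7 = 2.2
x=3: ŷ = -23 + 15·3 = 22; r = 22.6 − 22 = 0.6
x=4: ŷ = -23 + 15·4 = 37; r = 32 − 37 = -5
x=5: ŷ = -23 + 15·5 = 52; r = 50.6 − 52 = -1.4
x=6: ŷ = -23 + 15·6 = 67; r = 71.4 − 67 = 4.4
x=7: ŷ = -23 + 15·7 = 82; r = 81.2 − 82 = -0.8
SSE = 4.84 + 0.36 + 25 + 1.96 + 19.36 + 0.64 = 52.16

SSE = 52.16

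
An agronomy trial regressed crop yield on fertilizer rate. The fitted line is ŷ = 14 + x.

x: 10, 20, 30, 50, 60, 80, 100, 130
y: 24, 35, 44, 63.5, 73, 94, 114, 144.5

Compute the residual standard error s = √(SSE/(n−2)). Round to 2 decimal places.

x=10: ŷ = 14 + 10 = 24; r = 24 − 24 = 0
x=20: ŷ = 14 + 20 = 34; r = 35 − 34 = 1
x=30: ŷ = 14 + 30 = 44; r = 44 − 44 = 0
x=50: ŷ = 14 + 50 = 64; r = 63.5 − 64 = -0.5
x=60: ŷ = 14 + 60 = 74; r = 73 − 74 = -1
x=80: ŷ = 14 + 80 = 94; r = 94 − 94 = 0
x=100: ŷ = 14 + 100 = 114; r = 114 − 114 = 0
x=130: ŷ = 14 + 130 = 144; r = 144.5 − 144 = 0.5
SSE = 0 + 1 + 0 + 0.25 + 1 + 0 + 0 + 0.25 = 2.5
s = √(2.5/6) = √0.416667 ≈ 0.65

s = 0.65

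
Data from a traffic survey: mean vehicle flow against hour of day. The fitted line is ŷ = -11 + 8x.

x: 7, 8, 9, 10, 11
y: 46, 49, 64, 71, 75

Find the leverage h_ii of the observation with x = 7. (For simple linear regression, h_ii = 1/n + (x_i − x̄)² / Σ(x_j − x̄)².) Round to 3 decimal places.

h = 0.600

x̄ = (7 + 8 + 9 + 10 + 11)/5 = 9
Σ(x − x̄)² = 4 + 1 + 0 + 1 + 4 = 10
h = 1/5 + (-2)²/10 = 0.2 + 0.4 = 0.600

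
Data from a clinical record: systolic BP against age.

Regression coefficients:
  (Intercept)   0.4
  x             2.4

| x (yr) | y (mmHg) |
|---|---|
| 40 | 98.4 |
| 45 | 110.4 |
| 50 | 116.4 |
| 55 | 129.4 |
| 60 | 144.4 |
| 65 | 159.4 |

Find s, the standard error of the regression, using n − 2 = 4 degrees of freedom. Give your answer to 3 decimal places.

x=40: ŷ = 0.4 + 2.4·40 = 96.4; r = 98.4 − 96.4 = 2
x=45: ŷ = 0.4 + 2.4·45 = 108.4; r = 110.4 − 108.4 = 2
x=50: ŷ = 0.4 + 2.4·50 = 120.4; r = 116.4 − 120.4 = -4
x=55: ŷ = 0.4 + 2.4·55 = 132.4; r = 129.4 − 132.4 = -3
x=60: ŷ = 0.4 + 2.4·60 = 144.4; r = 144.4 − 144.4 = 0
x=65: ŷ = 0.4 + 2.4·65 = 156.4; r = 159.4 − 156.4 = 3
SSE = 4 + 4 + 16 + 9 + 0 + 9 = 42
s = √(42/4) = √10.5 ≈ 3.240

s = 3.240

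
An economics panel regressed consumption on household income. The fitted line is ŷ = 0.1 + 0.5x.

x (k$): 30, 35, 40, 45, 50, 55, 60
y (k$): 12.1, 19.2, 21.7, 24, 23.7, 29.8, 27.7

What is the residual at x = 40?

ŷ = 0.1 + 0.5·40 = 20.1
e = 21.7 − 20.1 = 1.6

e = 1.6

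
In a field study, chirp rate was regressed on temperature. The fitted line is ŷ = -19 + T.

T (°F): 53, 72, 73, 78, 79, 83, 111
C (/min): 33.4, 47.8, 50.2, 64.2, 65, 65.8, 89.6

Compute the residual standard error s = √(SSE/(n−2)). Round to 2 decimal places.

s = 4.54

T=53: ŷ = -19 + 53 = 34; e = 33.4 − 34 = -0.6
T=72: ŷ = -19 + 72 = 53; e = 47.8 − 53 = -5.2
T=73: ŷ = -19 + 73 = 54; e = 50.2 − 54 = -3.8
T=78: ŷ = -19 + 78 = 59; e = 64.2 − 59 = 5.2
T=79: ŷ = -19 + 79 = 60; e = 65 − 60 = 5
T=83: ŷ = -19 + 83 = 64; e = 65.8 − 64 = 1.8
T=111: ŷ = -19 + 111 = 92; e = 89.6 − 92 = -2.4
SSE = 0.36 + 27.04 + 14.44 + 27.04 + 25 + 3.24 + 5.76 = 102.88
s = √(102.88/5) = √20.576 ≈ 4.54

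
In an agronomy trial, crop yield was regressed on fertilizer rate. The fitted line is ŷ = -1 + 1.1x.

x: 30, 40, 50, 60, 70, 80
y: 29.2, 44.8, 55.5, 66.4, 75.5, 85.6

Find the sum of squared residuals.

x=30: ŷ = -1 + 1.1·30 = 32; r = 29.2 − 32 = -2.8
x=40: ŷ = -1 + 1.1·40 = 43; r = 44.8 − 43 = 1.8
x=50: ŷ = -1 + 1.1·50 = 54; r = 55.5 − 54 = 1.5
x=60: ŷ = -1 + 1.1·60 = 65; r = 66.4 − 65 = 1.4
x=70: ŷ = -1 + 1.1·70 = 76; r = 75.5 − 76 = -0.5
x=80: ŷ = -1 + 1.1·80 = 87; r = 85.6 − 87 = -1.4
SSE = 7.84 + 3.24 + 2.25 + 1.96 + 0.25 + 1.96 = 17.5

SSE = 17.5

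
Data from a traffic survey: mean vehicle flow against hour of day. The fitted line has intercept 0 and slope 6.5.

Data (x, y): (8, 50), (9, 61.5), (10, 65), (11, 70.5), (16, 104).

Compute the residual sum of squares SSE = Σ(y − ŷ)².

x=8: ŷ = 6.5·8 = 52; r = 50 − 52 = -2
x=9: ŷ = 6.5·9 = 58.5; r = 61.5 − 58.5 = 3
x=10: ŷ = 6.5·10 = 65; r = 65 − 65 = 0
x=11: ŷ = 6.5·11 = 71.5; r = 70.5 − 71.5 = -1
x=16: ŷ = 6.5·16 = 104; r = 104 − 104 = 0
SSE = 4 + 9 + 0 + 1 + 0 = 14

SSE = 14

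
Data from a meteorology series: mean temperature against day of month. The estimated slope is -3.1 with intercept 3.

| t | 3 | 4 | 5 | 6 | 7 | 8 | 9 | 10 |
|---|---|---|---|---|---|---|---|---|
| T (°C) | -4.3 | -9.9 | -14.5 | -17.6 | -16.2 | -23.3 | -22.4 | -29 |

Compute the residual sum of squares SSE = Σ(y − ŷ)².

SSE = 28

t=3: ŷ = 3 − 3.1·3 = -6.3; e = -4.3 − (-6.3) = 2
t=4: ŷ = 3 − 3.1·4 = -9.4; e = -9.9 − (-9.4) = -0.5
t=5: ŷ = 3 − 3.1·5 = -12.5; e = -14.5 − (-12.5) = -2
t=6: ŷ = 3 − 3.1·6 = -15.6; e = -17.6 − (-15.6) = -2
t=7: ŷ = 3 − 3.1·7 = -18.7; e = -16.2 − (-18.7) = 2.5
t=8: ŷ = 3 − 3.1·8 = -21.8; e = -23.3 − (-21.8) = -1.5
t=9: ŷ = 3 − 3.1·9 = -24.9; e = -22.4 − (-24.9) = 2.5
t=10: ŷ = 3 − 3.1·10 = -28; e = -29 − (-28) = -1
SSE = 4 + 0.25 + 4 + 4 + 6.25 + 2.25 + 6.25 + 1 = 28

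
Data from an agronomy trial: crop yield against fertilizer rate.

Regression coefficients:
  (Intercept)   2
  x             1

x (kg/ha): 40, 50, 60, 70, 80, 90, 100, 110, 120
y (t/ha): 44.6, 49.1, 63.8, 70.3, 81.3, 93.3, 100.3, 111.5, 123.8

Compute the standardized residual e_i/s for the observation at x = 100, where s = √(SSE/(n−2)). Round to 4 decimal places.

-0.8231

x=40: ŷ = 2 + 40 = 42; e = 44.6 − 42 = 2.6
x=50: ŷ = 2 + 50 = 52; e = 49.1 − 52 = -2.9
x=60: ŷ = 2 + 60 = 62; e = 63.8 − 62 = 1.8
x=70: ŷ = 2 + 70 = 72; e = 70.3 − 72 = -1.7
x=80: ŷ = 2 + 80 = 82; e = 81.3 − 82 = -0.7
x=90: ŷ = 2 + 90 = 92; e = 93.3 − 92 = 1.3
x=100: ŷ = 2 + 100 = 102; e = 100.3 − 102 = -1.7
x=110: ŷ = 2 + 110 = 112; e = 111.5 − 112 = -0.5
x=120: ŷ = 2 + 120 = 122; e = 123.8 − 122 = 1.8
SSE = 6.76 + 8.41 + 3.24 + 2.89 + 0.49 + 1.69 + 2.89 + 0.25 + 3.24 = 29.86
s = √(29.86/7) = 2.06536
e/s = -1.7 / 2.06536 = -0.8231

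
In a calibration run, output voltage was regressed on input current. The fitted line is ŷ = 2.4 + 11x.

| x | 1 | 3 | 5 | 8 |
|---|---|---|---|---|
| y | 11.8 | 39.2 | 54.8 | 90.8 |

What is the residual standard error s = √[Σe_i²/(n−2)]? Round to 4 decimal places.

s = 3.4583

x=1: ŷ = 2.4 + 11·1 = 13.4; e = 11.8 − 13.4 = -1.6
x=3: ŷ = 2.4 + 11·3 = 35.4; e = 39.2 − 35.4 = 3.8
x=5: ŷ = 2.4 + 11·5 = 57.4; e = 54.8 − 57.4 = -2.6
x=8: ŷ = 2.4 + 11·8 = 90.4; e = 90.8 − 90.4 = 0.4
SSE = 2.56 + 14.44 + 6.76 + 0.16 = 23.92
s = √(23.92/2) = √11.96 ≈ 3.4583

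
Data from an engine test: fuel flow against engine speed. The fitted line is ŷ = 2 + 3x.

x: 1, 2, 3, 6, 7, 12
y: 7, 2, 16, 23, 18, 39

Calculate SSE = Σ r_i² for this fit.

x=1: ŷ = 2 + 3·1 = 5; r = 7 − 5 = 2
x=2: ŷ = 2 + 3·2 = 8; r = 2 − 8 = -6
x=3: ŷ = 2 + 3·3 = 11; r = 16 − 11 = 5
x=6: ŷ = 2 + 3·6 = 20; r = 23 − 20 = 3
x=7: ŷ = 2 + 3·7 = 23; r = 18 − 23 = -5
x=12: ŷ = 2 + 3·12 = 38; r = 39 − 38 = 1
SSE = 4 + 36 + 25 + 9 + 25 + 1 = 100

SSE = 100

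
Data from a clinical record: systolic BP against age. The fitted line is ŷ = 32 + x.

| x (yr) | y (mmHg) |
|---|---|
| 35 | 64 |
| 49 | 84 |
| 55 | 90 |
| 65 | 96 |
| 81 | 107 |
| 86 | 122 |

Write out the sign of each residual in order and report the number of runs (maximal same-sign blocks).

4 runs

x=35: ŷ = 32 + 35 = 67; e = 64 − 67 = -3
x=49: ŷ = 32 + 49 = 81; e = 84 − 81 = 3
x=55: ŷ = 32 + 55 = 87; e = 90 − 87 = 3
x=65: ŷ = 32 + 65 = 97; e = 96 − 97 = -1
x=81: ŷ = 32 + 81 = 113; e = 107 − 113 = -6
x=86: ŷ = 32 + 86 = 118; e = 122 − 118 = 4
Signs: − + + − − +
Runs: −×1, +×2, −×2, +×1 → 4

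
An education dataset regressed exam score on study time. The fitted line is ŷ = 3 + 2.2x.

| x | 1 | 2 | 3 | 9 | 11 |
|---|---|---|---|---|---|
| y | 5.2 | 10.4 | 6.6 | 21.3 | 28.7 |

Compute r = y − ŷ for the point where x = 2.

r = 3

ŷ = 3 + 2.2·2 = 7.4
r = 10.4 − 7.4 = 3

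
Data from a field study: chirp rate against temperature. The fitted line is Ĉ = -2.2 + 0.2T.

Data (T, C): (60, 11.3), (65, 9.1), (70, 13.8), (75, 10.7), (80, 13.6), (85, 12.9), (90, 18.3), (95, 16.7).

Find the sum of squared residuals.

T=60: Ĉ = -2.2 + 0.2·60 = 9.8; e = 11.3 − 9.8 = 1.5
T=65: Ĉ = -2.2 + 0.2·65 = 10.8; e = 9.1 − 10.8 = -1.7
T=70: Ĉ = -2.2 + 0.2·70 = 11.8; e = 13.8 − 11.8 = 2
T=75: Ĉ = -2.2 + 0.2·75 = 12.8; e = 10.7 − 12.8 = -2.1
T=80: Ĉ = -2.2 + 0.2·80 = 13.8; e = 13.6 − 13.8 = -0.2
T=85: Ĉ = -2.2 + 0.2·85 = 14.8; e = 12.9 − 14.8 = -1.9
T=90: Ĉ = -2.2 + 0.2·90 = 15.8; e = 18.3 − 15.8 = 2.5
T=95: Ĉ = -2.2 + 0.2·95 = 16.8; e = 16.7 − 16.8 = -0.1
SSE = 2.25 + 2.89 + 4 + 4.41 + 0.04 + 3.61 + 6.25 + 0.01 = 23.46

SSE = 23.46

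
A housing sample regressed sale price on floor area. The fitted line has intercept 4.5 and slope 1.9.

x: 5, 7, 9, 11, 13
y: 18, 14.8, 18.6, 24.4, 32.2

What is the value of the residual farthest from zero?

x=5: ŷ = 4.5 + 1.9·5 = 14; r = 18 − 14 = 4
x=7: ŷ = 4.5 + 1.9·7 = 17.8; r = 14.8 − 17.8 = -3
x=9: ŷ = 4.5 + 1.9·9 = 21.6; r = 18.6 − 21.6 = -3
x=11: ŷ = 4.5 + 1.9·11 = 25.4; r = 24.4 − 25.4 = -1
x=13: ŷ = 4.5 + 1.9·13 = 29.2; r = 32.2 − 29.2 = 3
Largest |r| is 4 at x = 5, residual 4.

r = 4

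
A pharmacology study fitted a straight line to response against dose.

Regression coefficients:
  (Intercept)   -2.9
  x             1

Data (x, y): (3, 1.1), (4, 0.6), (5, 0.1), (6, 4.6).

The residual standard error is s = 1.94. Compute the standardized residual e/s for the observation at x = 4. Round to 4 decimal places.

-0.2577

ŷ = -2.9 + 4 = 1.1
e = 0.6 − 1.1 = -0.5
e/s = -0.5 / 1.94 = -0.2577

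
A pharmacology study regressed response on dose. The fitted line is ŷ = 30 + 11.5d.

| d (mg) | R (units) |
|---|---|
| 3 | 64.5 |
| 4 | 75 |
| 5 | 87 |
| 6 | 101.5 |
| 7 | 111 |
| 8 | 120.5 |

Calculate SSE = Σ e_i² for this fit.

SSE = 10

d=3: ŷ = 30 + 11.5·3 = 64.5; e = 64.5 − 64.5 = 0
d=4: ŷ = 30 + 11.5·4 = 76; e = 75 − 76 = -1
d=5: ŷ = 30 + 11.5·5 = 87.5; e = 87 − 87.5 = -0.5
d=6: ŷ = 30 + 11.5·6 = 99; e = 101.5 − 99 = 2.5
d=7: ŷ = 30 + 11.5·7 = 110.5; e = 111 − 110.5 = 0.5
d=8: ŷ = 30 + 11.5·8 = 122; e = 120.5 − 122 = -1.5
SSE = 0 + 1 + 0.25 + 6.25 + 0.25 + 2.25 = 10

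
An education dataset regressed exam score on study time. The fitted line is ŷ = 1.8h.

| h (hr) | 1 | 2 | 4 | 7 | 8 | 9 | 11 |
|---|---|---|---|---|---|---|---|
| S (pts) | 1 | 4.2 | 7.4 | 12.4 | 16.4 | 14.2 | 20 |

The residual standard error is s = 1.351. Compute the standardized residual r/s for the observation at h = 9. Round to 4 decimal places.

ŷ = 1.8·9 = 16.2
r = 14.2 − 16.2 = -2
r/s = -2 / 1.351 = -1.4804

-1.4804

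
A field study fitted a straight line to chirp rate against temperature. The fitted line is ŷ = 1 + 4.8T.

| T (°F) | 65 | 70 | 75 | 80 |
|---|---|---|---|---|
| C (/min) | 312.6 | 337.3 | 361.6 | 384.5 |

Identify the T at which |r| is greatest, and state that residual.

T = 75, r = 0.6

T=65: ŷ = 1 + 4.8·65 = 313; r = 312.6 − 313 = -0.4
T=70: ŷ = 1 + 4.8·70 = 337; r = 337.3 − 337 = 0.3
T=75: ŷ = 1 + 4.8·75 = 361; r = 361.6 − 361 = 0.6
T=80: ŷ = 1 + 4.8·80 = 385; r = 384.5 − 385 = -0.5
Largest |r| is 0.6 at T = 75, residual 0.6.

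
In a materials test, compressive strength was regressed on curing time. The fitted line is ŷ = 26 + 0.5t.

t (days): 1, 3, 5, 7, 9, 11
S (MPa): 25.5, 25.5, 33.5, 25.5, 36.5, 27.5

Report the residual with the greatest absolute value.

r = 6

t=1: ŷ = 26 + 0.5·1 = 26.5; r = 25.5 − 26.5 = -1
t=3: ŷ = 26 + 0.5·3 = 27.5; r = 25.5 − 27.5 = -2
t=5: ŷ = 26 + 0.5·5 = 28.5; r = 33.5 − 28.5 = 5
t=7: ŷ = 26 + 0.5·7 = 29.5; r = 25.5 − 29.5 = -4
t=9: ŷ = 26 + 0.5·9 = 30.5; r = 36.5 − 30.5 = 6
t=11: ŷ = 26 + 0.5·11 = 31.5; r = 27.5 − 31.5 = -4
Largest |r| is 6 at t = 9, residual 6.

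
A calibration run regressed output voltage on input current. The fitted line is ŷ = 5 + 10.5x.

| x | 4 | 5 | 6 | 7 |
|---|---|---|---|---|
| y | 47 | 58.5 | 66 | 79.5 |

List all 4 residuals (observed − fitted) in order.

0, 1, -2, 1

x=4: ŷ = 5 + 10.5·4 = 47; r = 47 − 47 = 0
x=5: ŷ = 5 + 10.5·5 = 57.5; r = 58.5 − 57.5 = 1
x=6: ŷ = 5 + 10.5·6 = 68; r = 66 − 68 = -2
x=7: ŷ = 5 + 10.5·7 = 78.5; r = 79.5 − 78.5 = 1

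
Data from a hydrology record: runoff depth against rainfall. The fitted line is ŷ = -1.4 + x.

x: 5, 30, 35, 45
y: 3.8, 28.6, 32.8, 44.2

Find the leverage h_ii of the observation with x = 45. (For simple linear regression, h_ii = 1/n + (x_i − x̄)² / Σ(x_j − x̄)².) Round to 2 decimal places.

x̄ = (5 + 30 + 35 + 45)/4 = 28.75
Σ(x − x̄)² = 564.062 + 1.5625 + 39.0625 + 264.062 = 868.75
h = 1/4 + (16.25)²/868.75 = 0.25 + 0.303957 = 0.55

h = 0.55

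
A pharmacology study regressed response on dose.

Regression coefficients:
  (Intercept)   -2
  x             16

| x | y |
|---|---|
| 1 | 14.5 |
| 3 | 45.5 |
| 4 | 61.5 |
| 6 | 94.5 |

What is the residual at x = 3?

e = -0.5

ŷ = -2 + 16·3 = 46
e = 45.5 − 46 = -0.5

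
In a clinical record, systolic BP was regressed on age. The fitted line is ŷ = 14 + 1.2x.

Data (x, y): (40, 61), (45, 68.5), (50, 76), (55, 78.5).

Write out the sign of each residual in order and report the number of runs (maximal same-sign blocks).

3 runs

x=40: ŷ = 14 + 1.2·40 = 62; e = 61 − 62 = -1
x=45: ŷ = 14 + 1.2·45 = 68; e = 68.5 − 68 = 0.5
x=50: ŷ = 14 + 1.2·50 = 74; e = 76 − 74 = 2
x=55: ŷ = 14 + 1.2·55 = 80; e = 78.5 − 80 = -1.5
Signs: − + + −
Runs: −×1, +×2, −×1 → 3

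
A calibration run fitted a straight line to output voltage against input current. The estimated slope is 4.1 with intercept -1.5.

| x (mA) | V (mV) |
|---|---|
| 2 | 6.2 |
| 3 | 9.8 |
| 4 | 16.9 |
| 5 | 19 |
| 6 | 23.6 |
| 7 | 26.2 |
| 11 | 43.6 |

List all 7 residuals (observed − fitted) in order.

-0.5, -1, 2, 0, 0.5, -1, 0

x=2: V̂ = -1.5 + 4.1·2 = 6.7; e = 6.2 − 6.7 = -0.5
x=3: V̂ = -1.5 + 4.1·3 = 10.8; e = 9.8 − 10.8 = -1
x=4: V̂ = -1.5 + 4.1·4 = 14.9; e = 16.9 − 14.9 = 2
x=5: V̂ = -1.5 + 4.1·5 = 19; e = 19 − 19 = 0
x=6: V̂ = -1.5 + 4.1·6 = 23.1; e = 23.6 − 23.1 = 0.5
x=7: V̂ = -1.5 + 4.1·7 = 27.2; e = 26.2 − 27.2 = -1
x=11: V̂ = -1.5 + 4.1·11 = 43.6; e = 43.6 − 43.6 = 0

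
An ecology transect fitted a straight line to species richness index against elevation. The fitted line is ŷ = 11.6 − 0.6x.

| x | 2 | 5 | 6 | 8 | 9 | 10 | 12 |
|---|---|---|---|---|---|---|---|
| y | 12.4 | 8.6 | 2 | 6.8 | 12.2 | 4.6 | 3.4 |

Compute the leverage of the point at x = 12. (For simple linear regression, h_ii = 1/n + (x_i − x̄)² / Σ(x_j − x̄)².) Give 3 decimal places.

h = 0.451

x̄ = (2 + 5 + 6 + 8 + 9 + 10 + 12)/7 = 7.42857
Σ(x − x̄)² = 29.4694 + 5.89796 + 2.04082 + 0.326531 + 2.46939 + 6.61224 + 20.898 = 67.7143
h = 1/7 + (4.57143)²/67.7143 = 0.142857 + 0.30862 = 0.451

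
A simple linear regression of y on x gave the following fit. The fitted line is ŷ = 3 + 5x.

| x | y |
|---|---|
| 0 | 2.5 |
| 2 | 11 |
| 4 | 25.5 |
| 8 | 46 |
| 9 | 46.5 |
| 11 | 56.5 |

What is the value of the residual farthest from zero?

r = 3

x=0: ŷ = 3 + 5·0 = 3; r = 2.5 − 3 = -0.5
x=2: ŷ = 3 + 5·2 = 13; r = 11 − 13 = -2
x=4: ŷ = 3 + 5·4 = 23; r = 25.5 − 23 = 2.5
x=8: ŷ = 3 + 5·8 = 43; r = 46 − 43 = 3
x=9: ŷ = 3 + 5·9 = 48; r = 46.5 − 48 = -1.5
x=11: ŷ = 3 + 5·11 = 58; r = 56.5 − 58 = -1.5
Largest |r| is 3 at x = 8, residual 3.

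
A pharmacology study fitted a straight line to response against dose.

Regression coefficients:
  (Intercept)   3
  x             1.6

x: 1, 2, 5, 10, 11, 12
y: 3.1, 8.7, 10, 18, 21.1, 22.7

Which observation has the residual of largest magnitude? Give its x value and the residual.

x=1: ŷ = 3 + 1.6·1 = 4.6; e = 3.1 − 4.6 = -1.5
x=2: ŷ = 3 + 1.6·2 = 6.2; e = 8.7 − 6.2 = 2.5
x=5: ŷ = 3 + 1.6·5 = 11; e = 10 − 11 = -1
x=10: ŷ = 3 + 1.6·10 = 19; e = 18 − 19 = -1
x=11: ŷ = 3 + 1.6·11 = 20.6; e = 21.1 − 20.6 = 0.5
x=12: ŷ = 3 + 1.6·12 = 22.2; e = 22.7 − 22.2 = 0.5
Largest |e| is 2.5 at x = 2, residual 2.5.

x = 2, e = 2.5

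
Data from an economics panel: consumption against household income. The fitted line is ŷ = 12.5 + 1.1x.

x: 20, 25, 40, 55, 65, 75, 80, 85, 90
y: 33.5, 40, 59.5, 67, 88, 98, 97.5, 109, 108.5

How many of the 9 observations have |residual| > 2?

x=20: ŷ = 12.5 + 1.1·20 = 34.5; r = 33.5 − 34.5 = -1
x=25: ŷ = 12.5 + 1.1·25 = 40; r = 40 − 40 = 0
x=40: ŷ = 12.5 + 1.1·40 = 56.5; r = 59.5 − 56.5 = 3
x=55: ŷ = 12.5 + 1.1·55 = 73; r = 67 − 73 = -6
x=65: ŷ = 12.5 + 1.1·65 = 84; r = 88 − 84 = 4
x=75: ŷ = 12.5 + 1.1·75 = 95; r = 98 − 95 = 3
x=80: ŷ = 12.5 + 1.1·80 = 100.5; r = 97.5 − 100.5 = -3
x=85: ŷ = 12.5 + 1.1·85 = 106; r = 109 − 106 = 3
x=90: ŷ = 12.5 + 1.1·90 = 111.5; r = 108.5 − 111.5 = -3
|r| > 2: x=40 (|r|=3), x=55 (|r|=6), x=65 (|r|=4), x=75 (|r|=3), x=80 (|r|=3), x=85 (|r|=3), x=90 (|r|=3) → 7

7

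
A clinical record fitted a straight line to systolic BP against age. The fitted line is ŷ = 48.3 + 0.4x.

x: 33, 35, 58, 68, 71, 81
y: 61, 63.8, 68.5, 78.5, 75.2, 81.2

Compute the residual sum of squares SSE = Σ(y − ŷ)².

SSE = 23

x=33: ŷ = 48.3 + 0.4·33 = 61.5; r = 61 − 61.5 = -0.5
x=35: ŷ = 48.3 + 0.4·35 = 62.3; r = 63.8 − 62.3 = 1.5
x=58: ŷ = 48.3 + 0.4·58 = 71.5; r = 68.5 − 71.5 = -3
x=68: ŷ = 48.3 + 0.4·68 = 75.5; r = 78.5 − 75.5 = 3
x=71: ŷ = 48.3 + 0.4·71 = 76.7; r = 75.2 − 76.7 = -1.5
x=81: ŷ = 48.3 + 0.4·81 = 80.7; r = 81.2 − 80.7 = 0.5
SSE = 0.25 + 2.25 + 9 + 9 + 2.25 + 0.25 = 23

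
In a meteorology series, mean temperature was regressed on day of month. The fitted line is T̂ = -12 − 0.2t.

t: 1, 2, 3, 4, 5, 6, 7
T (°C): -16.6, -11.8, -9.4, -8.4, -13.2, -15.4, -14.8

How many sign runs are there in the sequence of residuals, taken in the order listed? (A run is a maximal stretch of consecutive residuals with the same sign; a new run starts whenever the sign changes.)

3 runs

t=1: T̂ = -12 − 0.2·1 = -12.2; e = -16.6 − (-12.2) = -4.4
t=2: T̂ = -12 − 0.2·2 = -12.4; e = -11.8 − (-12.4) = 0.6
t=3: T̂ = -12 − 0.2·3 = -12.6; e = -9.4 − (-12.6) = 3.2
t=4: T̂ = -12 − 0.2·4 = -12.8; e = -8.4 − (-12.8) = 4.4
t=5: T̂ = -12 − 0.2·5 = -13; e = -13.2 − (-13) = -0.2
t=6: T̂ = -12 − 0.2·6 = -13.2; e = -15.4 − (-13.2) = -2.2
t=7: T̂ = -12 − 0.2·7 = -13.4; e = -14.8 − (-13.4) = -1.4
Signs: − + + + − − −
Runs: −×1, +×3, −×3 → 3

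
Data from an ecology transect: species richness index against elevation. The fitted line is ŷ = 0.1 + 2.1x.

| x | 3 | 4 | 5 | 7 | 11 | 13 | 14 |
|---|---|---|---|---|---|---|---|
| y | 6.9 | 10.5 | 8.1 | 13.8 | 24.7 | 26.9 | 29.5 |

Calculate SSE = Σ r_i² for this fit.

SSE = 14

x=3: ŷ = 0.1 + 2.1·3 = 6.4; r = 6.9 − 6.4 = 0.5
x=4: ŷ = 0.1 + 2.1·4 = 8.5; r = 10.5 − 8.5 = 2
x=5: ŷ = 0.1 + 2.1·5 = 10.6; r = 8.1 − 10.6 = -2.5
x=7: ŷ = 0.1 + 2.1·7 = 14.8; r = 13.8 − 14.8 = -1
x=11: ŷ = 0.1 + 2.1·11 = 23.2; r = 24.7 − 23.2 = 1.5
x=13: ŷ = 0.1 + 2.1·13 = 27.4; r = 26.9 − 27.4 = -0.5
x=14: ŷ = 0.1 + 2.1·14 = 29.5; r = 29.5 − 29.5 = 0
SSE = 0.25 + 4 + 6.25 + 1 + 2.25 + 0.25 + 0 = 14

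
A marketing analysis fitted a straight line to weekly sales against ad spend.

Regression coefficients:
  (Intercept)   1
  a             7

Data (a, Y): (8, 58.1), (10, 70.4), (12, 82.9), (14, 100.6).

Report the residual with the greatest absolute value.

a=8: Ŷ = 1 + 7·8 = 57; e = 58.1 − 57 = 1.1
a=10: Ŷ = 1 + 7·10 = 71; e = 70.4 − 71 = -0.6
a=12: Ŷ = 1 + 7·12 = 85; e = 82.9 − 85 = -2.1
a=14: Ŷ = 1 + 7·14 = 99; e = 100.6 − 99 = 1.6
Largest |e| is 2.1 at a = 12, residual -2.1.

e = -2.1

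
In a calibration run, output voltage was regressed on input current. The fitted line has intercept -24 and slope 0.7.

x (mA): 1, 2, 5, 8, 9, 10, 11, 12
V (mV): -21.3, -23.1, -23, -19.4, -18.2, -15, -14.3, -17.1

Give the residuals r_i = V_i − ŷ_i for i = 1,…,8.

x=1: ŷ = -24 + 0.7·1 = -23.3; r = -21.3 − (-23.3) = 2
x=2: ŷ = -24 + 0.7·2 = -22.6; r = -23.1 − (-22.6) = -0.5
x=5: ŷ = -24 + 0.7·5 = -20.5; r = -23 − (-20.5) = -2.5
x=8: ŷ = -24 + 0.7·8 = -18.4; r = -19.4 − (-18.4) = -1
x=9: ŷ = -24 + 0.7·9 = -17.7; r = -18.2 − (-17.7) = -0.5
x=10: ŷ = -24 + 0.7·10 = -17; r = -15 − (-17) = 2
x=11: ŷ = -24 + 0.7·11 = -16.3; r = -14.3 − (-16.3) = 2
x=12: ŷ = -24 + 0.7·12 = -15.6; r = -17.1 − (-15.6) = -1.5

2, -0.5, -2.5, -1, -0.5, 2, 2, -1.5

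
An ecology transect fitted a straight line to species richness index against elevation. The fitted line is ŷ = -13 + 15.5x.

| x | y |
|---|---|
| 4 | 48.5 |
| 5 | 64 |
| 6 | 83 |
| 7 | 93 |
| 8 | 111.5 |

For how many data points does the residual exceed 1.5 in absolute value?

x=4: ŷ = -13 + 15.5·4 = 49; r = 48.5 − 49 = -0.5
x=5: ŷ = -13 + 15.5·5 = 64.5; r = 64 − 64.5 = -0.5
x=6: ŷ = -13 + 15.5·6 = 80; r = 83 − 80 = 3
x=7: ŷ = -13 + 15.5·7 = 95.5; r = 93 − 95.5 = -2.5
x=8: ŷ = -13 + 15.5·8 = 111; r = 111.5 − 111 = 0.5
|r| > 1.5: x=6 (|r|=3), x=7 (|r|=2.5) → 2

2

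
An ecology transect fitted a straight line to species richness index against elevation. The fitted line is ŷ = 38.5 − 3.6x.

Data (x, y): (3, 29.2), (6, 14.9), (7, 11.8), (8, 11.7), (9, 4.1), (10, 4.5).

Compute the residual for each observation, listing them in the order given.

x=3: ŷ = 38.5 − 3.6·3 = 27.7; e = 29.2 − 27.7 = 1.5
x=6: ŷ = 38.5 − 3.6·6 = 16.9; e = 14.9 − 16.9 = -2
x=7: ŷ = 38.5 − 3.6·7 = 13.3; e = 11.8 − 13.3 = -1.5
x=8: ŷ = 38.5 − 3.6·8 = 9.7; e = 11.7 − 9.7 = 2
x=9: ŷ = 38.5 − 3.6·9 = 6.1; e = 4.1 − 6.1 = -2
x=10: ŷ = 38.5 − 3.6·10 = 2.5; e = 4.5 − 2.5 = 2

1.5, -2, -1.5, 2, -2, 2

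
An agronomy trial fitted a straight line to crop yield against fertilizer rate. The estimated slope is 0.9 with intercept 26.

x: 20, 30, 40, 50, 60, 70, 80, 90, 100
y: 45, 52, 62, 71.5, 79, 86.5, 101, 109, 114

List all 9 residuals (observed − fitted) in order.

x=20: ŷ = 26 + 0.9·20 = 44; e = 45 − 44 = 1
x=30: ŷ = 26 + 0.9·30 = 53; e = 52 − 53 = -1
x=40: ŷ = 26 + 0.9·40 = 62; e = 62 − 62 = 0
x=50: ŷ = 26 + 0.9·50 = 71; e = 71.5 − 71 = 0.5
x=60: ŷ = 26 + 0.9·60 = 80; e = 79 − 80 = -1
x=70: ŷ = 26 + 0.9·70 = 89; e = 86.5 − 89 = -2.5
x=80: ŷ = 26 + 0.9·80 = 98; e = 101 − 98 = 3
x=90: ŷ = 26 + 0.9·90 = 107; e = 109 − 107 = 2
x=100: ŷ = 26 + 0.9·100 = 116; e = 114 − 116 = -2

1, -1, 0, 0.5, -1, -2.5, 3, 2, -2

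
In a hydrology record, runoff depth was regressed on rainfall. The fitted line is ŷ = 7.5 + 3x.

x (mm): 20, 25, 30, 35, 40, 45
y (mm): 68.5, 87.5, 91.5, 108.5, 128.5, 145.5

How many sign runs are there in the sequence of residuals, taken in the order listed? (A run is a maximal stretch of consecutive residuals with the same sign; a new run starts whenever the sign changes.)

x=20: ŷ = 7.5 + 3·20 = 67.5; r = 68.5 − 67.5 = 1
x=25: ŷ = 7.5 + 3·25 = 82.5; r = 87.5 − 82.5 = 5
x=30: ŷ = 7.5 + 3·30 = 97.5; r = 91.5 − 97.5 = -6
x=35: ŷ = 7.5 + 3·35 = 112.5; r = 108.5 − 112.5 = -4
x=40: ŷ = 7.5 + 3·40 = 127.5; r = 128.5 − 127.5 = 1
x=45: ŷ = 7.5 + 3·45 = 142.5; r = 145.5 − 142.5 = 3
Signs: + + − − + +
Runs: +×2, −×2, +×2 → 3

3 runs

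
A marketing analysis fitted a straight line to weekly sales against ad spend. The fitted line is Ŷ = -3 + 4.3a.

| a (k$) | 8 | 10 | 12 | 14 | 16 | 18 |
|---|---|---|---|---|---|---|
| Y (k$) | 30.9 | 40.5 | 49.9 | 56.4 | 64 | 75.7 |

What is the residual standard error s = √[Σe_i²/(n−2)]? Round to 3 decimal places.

s = 1.393

a=8: Ŷ = -3 + 4.3·8 = 31.4; e = 30.9 − 31.4 = -0.5
a=10: Ŷ = -3 + 4.3·10 = 40; e = 40.5 − 40 = 0.5
a=12: Ŷ = -3 + 4.3·12 = 48.6; e = 49.9 − 48.6 = 1.3
a=14: Ŷ = -3 + 4.3·14 = 57.2; e = 56.4 − 57.2 = -0.8
a=16: Ŷ = -3 + 4.3·16 = 65.8; e = 64 − 65.8 = -1.8
a=18: Ŷ = -3 + 4.3·18 = 74.4; e = 75.7 − 74.4 = 1.3
SSE = 0.25 + 0.25 + 1.69 + 0.64 + 3.24 + 1.69 = 7.76
s = √(7.76/4) = √1.94 ≈ 1.393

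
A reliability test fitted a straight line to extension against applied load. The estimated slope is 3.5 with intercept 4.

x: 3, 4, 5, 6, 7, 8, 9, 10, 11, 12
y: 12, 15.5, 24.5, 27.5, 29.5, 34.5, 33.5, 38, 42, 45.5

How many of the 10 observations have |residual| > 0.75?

8

x=3: ŷ = 4 + 3.5·3 = 14.5; r = 12 − 14.5 = -2.5
x=4: ŷ = 4 + 3.5·4 = 18; r = 15.5 − 18 = -2.5
x=5: ŷ = 4 + 3.5·5 = 21.5; r = 24.5 − 21.5 = 3
x=6: ŷ = 4 + 3.5·6 = 25; r = 27.5 − 25 = 2.5
x=7: ŷ = 4 + 3.5·7 = 28.5; r = 29.5 − 28.5 = 1
x=8: ŷ = 4 + 3.5·8 = 32; r = 34.5 − 32 = 2.5
x=9: ŷ = 4 + 3.5·9 = 35.5; r = 33.5 − 35.5 = -2
x=10: ŷ = 4 + 3.5·10 = 39; r = 38 − 39 = -1
x=11: ŷ = 4 + 3.5·11 = 42.5; r = 42 − 42.5 = -0.5
x=12: ŷ = 4 + 3.5·12 = 46; r = 45.5 − 46 = -0.5
|r| > 0.75: x=3 (|r|=2.5), x=4 (|r|=2.5), x=5 (|r|=3), x=6 (|r|=2.5), x=7 (|r|=1), x=8 (|r|=2.5), x=9 (|r|=2), x=10 (|r|=1) → 8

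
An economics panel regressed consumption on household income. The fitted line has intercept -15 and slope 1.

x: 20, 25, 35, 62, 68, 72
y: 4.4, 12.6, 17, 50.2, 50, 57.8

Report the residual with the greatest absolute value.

e = 3.2

x=20: ŷ = -15 + 20 = 5; e = 4.4 − 5 = -0.6
x=25: ŷ = -15 + 25 = 10; e = 12.6 − 10 = 2.6
x=35: ŷ = -15 + 35 = 20; e = 17 − 20 = -3
x=62: ŷ = -15 + 62 = 47; e = 50.2 − 47 = 3.2
x=68: ŷ = -15 + 68 = 53; e = 50 − 53 = -3
x=72: ŷ = -15 + 72 = 57; e = 57.8 − 57 = 0.8
Largest |e| is 3.2 at x = 62, residual 3.2.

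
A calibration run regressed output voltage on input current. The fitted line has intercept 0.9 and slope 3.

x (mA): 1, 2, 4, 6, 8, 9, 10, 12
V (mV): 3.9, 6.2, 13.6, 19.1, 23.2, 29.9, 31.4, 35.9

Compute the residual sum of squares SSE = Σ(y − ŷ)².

SSE = 9.16

x=1: V̂ = 0.9 + 3·1 = 3.9; e = 3.9 − 3.9 = 0
x=2: V̂ = 0.9 + 3·2 = 6.9; e = 6.2 − 6.9 = -0.7
x=4: V̂ = 0.9 + 3·4 = 12.9; e = 13.6 − 12.9 = 0.7
x=6: V̂ = 0.9 + 3·6 = 18.9; e = 19.1 − 18.9 = 0.2
x=8: V̂ = 0.9 + 3·8 = 24.9; e = 23.2 − 24.9 = -1.7
x=9: V̂ = 0.9 + 3·9 = 27.9; e = 29.9 − 27.9 = 2
x=10: V̂ = 0.9 + 3·10 = 30.9; e = 31.4 − 30.9 = 0.5
x=12: V̂ = 0.9 + 3·12 = 36.9; e = 35.9 − 36.9 = -1
SSE = 0 + 0.49 + 0.49 + 0.04 + 2.89 + 4 + 0.25 + 1 = 9.16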